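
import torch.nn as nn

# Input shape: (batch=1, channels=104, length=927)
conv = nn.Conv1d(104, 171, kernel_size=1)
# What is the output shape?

Input shape: (1, 104, 927)
Output shape: (1, 171, 927)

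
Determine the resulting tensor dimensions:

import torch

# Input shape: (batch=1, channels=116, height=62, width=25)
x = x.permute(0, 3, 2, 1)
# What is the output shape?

Input shape: (1, 116, 62, 25)
Output shape: (1, 25, 62, 116)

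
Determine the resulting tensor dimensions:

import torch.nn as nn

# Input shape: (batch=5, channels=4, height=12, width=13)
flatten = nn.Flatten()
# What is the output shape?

Input shape: (5, 4, 12, 13)
Output shape: (5, 624)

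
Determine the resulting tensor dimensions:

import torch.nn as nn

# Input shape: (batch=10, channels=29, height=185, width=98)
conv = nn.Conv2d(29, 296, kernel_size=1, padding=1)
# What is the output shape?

Input shape: (10, 29, 185, 98)
Output shape: (10, 296, 187, 100)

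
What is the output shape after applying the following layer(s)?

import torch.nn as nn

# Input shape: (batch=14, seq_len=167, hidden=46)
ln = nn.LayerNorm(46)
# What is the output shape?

Input shape: (14, 167, 46)
Output shape: (14, 167, 46)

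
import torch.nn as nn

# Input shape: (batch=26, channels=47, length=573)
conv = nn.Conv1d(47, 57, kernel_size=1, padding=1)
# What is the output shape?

Input shape: (26, 47, 573)
Output shape: (26, 57, 575)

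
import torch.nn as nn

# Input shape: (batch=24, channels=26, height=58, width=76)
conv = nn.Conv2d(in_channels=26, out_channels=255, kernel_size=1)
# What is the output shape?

Input shape: (24, 26, 58, 76)
Output shape: (24, 255, 58, 76)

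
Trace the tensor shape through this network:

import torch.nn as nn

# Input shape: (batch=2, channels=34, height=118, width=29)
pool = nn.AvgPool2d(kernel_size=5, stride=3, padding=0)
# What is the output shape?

Input shape: (2, 34, 118, 29)
Output shape: (2, 34, 38, 9)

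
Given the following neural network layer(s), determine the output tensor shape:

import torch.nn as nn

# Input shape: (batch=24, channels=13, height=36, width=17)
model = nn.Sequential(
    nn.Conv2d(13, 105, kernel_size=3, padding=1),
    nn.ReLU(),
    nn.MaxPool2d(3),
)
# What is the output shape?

Input shape: (24, 13, 36, 17)
  -> after Conv2d: (24, 105, 36, 17)
  -> after ReLU: (24, 105, 36, 17)
Output shape: (24, 105, 12, 5)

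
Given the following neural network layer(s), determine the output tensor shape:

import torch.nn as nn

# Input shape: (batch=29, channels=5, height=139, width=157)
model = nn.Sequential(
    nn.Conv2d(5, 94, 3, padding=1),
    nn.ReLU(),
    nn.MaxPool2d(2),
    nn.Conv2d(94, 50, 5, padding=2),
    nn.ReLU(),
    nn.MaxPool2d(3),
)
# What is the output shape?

Input shape: (29, 5, 139, 157)
  -> after first Conv2d: (29, 94, 139, 157)
  -> after first MaxPool2d: (29, 94, 69, 78)
  -> after second Conv2d: (29, 50, 69, 78)
Output shape: (29, 50, 23, 26)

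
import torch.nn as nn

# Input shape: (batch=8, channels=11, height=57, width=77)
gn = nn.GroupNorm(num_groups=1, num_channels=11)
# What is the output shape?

Input shape: (8, 11, 57, 77)
Output shape: (8, 11, 57, 77)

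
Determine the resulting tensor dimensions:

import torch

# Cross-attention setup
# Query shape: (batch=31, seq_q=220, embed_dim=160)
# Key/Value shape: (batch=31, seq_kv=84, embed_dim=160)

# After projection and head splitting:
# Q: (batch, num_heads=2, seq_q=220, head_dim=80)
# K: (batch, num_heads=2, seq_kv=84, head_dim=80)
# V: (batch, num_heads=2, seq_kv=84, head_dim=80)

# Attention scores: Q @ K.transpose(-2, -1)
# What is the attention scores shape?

Input shape: (31, 220, 160)
Output shape: (31, 2, 220, 84)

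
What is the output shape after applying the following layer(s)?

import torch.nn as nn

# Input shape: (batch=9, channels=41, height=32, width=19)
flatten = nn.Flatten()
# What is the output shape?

Input shape: (9, 41, 32, 19)
Output shape: (9, 24928)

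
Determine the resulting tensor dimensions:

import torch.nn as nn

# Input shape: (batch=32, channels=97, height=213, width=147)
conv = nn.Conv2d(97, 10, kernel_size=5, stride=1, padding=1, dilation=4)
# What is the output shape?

Input shape: (32, 97, 213, 147)
Output shape: (32, 10, 199, 133)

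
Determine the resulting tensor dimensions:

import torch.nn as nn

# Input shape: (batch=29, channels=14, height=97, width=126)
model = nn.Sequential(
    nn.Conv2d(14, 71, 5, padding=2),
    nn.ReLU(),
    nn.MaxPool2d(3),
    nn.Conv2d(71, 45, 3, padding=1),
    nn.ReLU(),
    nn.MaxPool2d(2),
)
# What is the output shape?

Input shape: (29, 14, 97, 126)
  -> after first Conv2d: (29, 71, 97, 126)
  -> after first MaxPool2d: (29, 71, 32, 42)
  -> after second Conv2d: (29, 45, 32, 42)
Output shape: (29, 45, 16, 21)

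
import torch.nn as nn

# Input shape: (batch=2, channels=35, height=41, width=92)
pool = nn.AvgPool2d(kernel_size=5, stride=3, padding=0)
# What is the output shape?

Input shape: (2, 35, 41, 92)
Output shape: (2, 35, 13, 30)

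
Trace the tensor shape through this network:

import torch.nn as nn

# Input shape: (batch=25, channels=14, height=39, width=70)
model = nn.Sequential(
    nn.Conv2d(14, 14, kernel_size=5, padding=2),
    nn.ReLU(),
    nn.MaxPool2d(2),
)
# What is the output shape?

Input shape: (25, 14, 39, 70)
  -> after Conv2d: (25, 14, 39, 70)
  -> after ReLU: (25, 14, 39, 70)
Output shape: (25, 14, 19, 35)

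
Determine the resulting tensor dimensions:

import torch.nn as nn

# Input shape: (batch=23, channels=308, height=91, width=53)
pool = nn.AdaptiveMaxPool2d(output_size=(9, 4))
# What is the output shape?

Input shape: (23, 308, 91, 53)
Output shape: (23, 308, 9, 4)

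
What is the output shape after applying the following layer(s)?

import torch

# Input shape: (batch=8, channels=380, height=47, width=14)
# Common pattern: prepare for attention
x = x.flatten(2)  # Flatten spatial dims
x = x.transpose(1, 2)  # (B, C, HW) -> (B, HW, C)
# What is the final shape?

Input shape: (8, 380, 47, 14)
  -> after flatten(2): (8, 380, 658)
Output shape: (8, 658, 380)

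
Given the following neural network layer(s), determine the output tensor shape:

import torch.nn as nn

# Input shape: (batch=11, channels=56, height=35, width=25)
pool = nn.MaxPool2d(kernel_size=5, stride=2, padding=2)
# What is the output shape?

Input shape: (11, 56, 35, 25)
Output shape: (11, 56, 18, 13)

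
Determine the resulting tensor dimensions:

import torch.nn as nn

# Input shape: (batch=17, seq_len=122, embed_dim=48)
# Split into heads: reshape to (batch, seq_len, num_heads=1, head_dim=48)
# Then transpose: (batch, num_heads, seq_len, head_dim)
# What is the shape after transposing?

Input shape: (17, 122, 48)
  -> after reshape: (17, 122, 1, 48)
Output shape: (17, 1, 122, 48)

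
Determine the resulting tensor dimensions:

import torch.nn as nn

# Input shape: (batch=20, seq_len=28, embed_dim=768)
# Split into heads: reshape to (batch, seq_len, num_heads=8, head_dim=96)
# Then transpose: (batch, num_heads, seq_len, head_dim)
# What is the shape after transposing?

Input shape: (20, 28, 768)
  -> after reshape: (20, 28, 8, 96)
Output shape: (20, 8, 28, 96)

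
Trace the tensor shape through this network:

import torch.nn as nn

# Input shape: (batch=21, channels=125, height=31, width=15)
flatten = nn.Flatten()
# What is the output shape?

Input shape: (21, 125, 31, 15)
Output shape: (21, 58125)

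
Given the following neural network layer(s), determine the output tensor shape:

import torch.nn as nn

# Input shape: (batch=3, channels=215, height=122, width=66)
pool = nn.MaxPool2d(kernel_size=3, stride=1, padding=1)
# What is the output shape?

Input shape: (3, 215, 122, 66)
Output shape: (3, 215, 122, 66)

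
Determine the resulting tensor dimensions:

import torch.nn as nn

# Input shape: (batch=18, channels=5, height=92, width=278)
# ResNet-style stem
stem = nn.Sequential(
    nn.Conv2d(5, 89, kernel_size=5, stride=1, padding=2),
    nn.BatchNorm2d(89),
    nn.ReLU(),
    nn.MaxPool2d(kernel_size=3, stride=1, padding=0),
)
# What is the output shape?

Input shape: (18, 5, 92, 278)
  -> after Conv2d 5x5 stride=1: (18, 89, 92, 278)
Output shape: (18, 89, 90, 276)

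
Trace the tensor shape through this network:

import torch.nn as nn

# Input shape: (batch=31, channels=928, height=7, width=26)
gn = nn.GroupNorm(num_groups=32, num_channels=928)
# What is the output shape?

Input shape: (31, 928, 7, 26)
Output shape: (31, 928, 7, 26)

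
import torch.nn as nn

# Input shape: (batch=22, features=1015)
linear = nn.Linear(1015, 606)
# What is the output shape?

Input shape: (22, 1015)
Output shape: (22, 606)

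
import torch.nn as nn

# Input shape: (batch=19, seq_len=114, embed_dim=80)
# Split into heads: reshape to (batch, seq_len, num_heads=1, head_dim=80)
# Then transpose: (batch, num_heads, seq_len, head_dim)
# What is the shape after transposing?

Input shape: (19, 114, 80)
  -> after reshape: (19, 114, 1, 80)
Output shape: (19, 1, 114, 80)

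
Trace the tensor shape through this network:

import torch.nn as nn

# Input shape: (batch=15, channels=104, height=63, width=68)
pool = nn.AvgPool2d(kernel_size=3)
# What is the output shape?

Input shape: (15, 104, 63, 68)
Output shape: (15, 104, 21, 22)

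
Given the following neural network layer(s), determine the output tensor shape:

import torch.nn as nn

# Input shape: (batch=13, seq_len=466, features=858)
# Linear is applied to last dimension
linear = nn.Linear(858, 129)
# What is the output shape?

Input shape: (13, 466, 858)
Output shape: (13, 466, 129)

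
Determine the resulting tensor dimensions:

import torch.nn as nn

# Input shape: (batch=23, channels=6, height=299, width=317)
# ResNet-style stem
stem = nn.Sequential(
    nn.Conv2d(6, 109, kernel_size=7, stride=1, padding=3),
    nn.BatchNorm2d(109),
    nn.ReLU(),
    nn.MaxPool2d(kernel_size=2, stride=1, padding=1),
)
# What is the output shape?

Input shape: (23, 6, 299, 317)
  -> after Conv2d 7x7 stride=1: (23, 109, 299, 317)
Output shape: (23, 109, 300, 318)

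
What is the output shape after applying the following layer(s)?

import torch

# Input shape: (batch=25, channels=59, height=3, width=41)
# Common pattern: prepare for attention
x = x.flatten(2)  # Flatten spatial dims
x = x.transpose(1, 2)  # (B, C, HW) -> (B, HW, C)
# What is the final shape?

Input shape: (25, 59, 3, 41)
  -> after flatten(2): (25, 59, 123)
Output shape: (25, 123, 59)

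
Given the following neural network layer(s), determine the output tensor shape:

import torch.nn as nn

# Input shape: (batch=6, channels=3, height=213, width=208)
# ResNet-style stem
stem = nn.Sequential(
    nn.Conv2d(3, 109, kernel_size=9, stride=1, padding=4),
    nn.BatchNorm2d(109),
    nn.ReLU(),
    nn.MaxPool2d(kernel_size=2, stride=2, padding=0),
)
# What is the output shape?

Input shape: (6, 3, 213, 208)
  -> after Conv2d 9x9 stride=1: (6, 109, 213, 208)
Output shape: (6, 109, 106, 104)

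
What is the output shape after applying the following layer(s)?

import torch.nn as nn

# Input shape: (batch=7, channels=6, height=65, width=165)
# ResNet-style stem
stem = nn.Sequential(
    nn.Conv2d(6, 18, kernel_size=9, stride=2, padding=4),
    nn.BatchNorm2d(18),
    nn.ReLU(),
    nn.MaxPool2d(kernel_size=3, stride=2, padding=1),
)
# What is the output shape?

Input shape: (7, 6, 65, 165)
  -> after Conv2d 9x9 stride=2: (7, 18, 33, 83)
Output shape: (7, 18, 17, 42)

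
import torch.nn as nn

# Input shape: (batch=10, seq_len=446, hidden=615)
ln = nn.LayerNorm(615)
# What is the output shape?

Input shape: (10, 446, 615)
Output shape: (10, 446, 615)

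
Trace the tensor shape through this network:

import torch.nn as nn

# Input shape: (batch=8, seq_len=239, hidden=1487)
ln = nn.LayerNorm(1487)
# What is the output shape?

Input shape: (8, 239, 1487)
Output shape: (8, 239, 1487)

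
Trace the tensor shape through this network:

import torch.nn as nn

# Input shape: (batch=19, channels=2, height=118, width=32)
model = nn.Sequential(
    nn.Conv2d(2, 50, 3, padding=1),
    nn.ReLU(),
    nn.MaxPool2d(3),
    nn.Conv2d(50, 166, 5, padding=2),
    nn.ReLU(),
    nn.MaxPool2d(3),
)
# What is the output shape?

Input shape: (19, 2, 118, 32)
  -> after first Conv2d: (19, 50, 118, 32)
  -> after first MaxPool2d: (19, 50, 39, 10)
  -> after second Conv2d: (19, 166, 39, 10)
Output shape: (19, 166, 13, 3)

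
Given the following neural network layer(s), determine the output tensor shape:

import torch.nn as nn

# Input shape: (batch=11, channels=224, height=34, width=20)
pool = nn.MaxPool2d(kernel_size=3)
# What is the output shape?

Input shape: (11, 224, 34, 20)
Output shape: (11, 224, 11, 6)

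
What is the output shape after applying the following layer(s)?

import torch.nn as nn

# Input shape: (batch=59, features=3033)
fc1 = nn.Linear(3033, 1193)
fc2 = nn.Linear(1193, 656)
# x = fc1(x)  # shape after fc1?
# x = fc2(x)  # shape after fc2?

Input shape: (59, 3033)
  -> after fc1: (59, 1193)
Output shape: (59, 656)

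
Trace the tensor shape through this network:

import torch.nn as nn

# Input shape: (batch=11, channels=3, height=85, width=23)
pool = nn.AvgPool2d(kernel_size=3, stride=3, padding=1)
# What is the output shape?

Input shape: (11, 3, 85, 23)
Output shape: (11, 3, 29, 8)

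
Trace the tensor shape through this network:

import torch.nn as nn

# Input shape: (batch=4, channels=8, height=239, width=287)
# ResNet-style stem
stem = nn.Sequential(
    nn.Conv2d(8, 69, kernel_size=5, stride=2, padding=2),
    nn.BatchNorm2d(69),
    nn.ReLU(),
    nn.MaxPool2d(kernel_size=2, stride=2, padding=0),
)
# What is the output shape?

Input shape: (4, 8, 239, 287)
  -> after Conv2d 5x5 stride=2: (4, 69, 120, 144)
Output shape: (4, 69, 60, 72)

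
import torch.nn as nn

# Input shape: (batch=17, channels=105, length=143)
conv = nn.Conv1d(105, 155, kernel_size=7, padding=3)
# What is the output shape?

Input shape: (17, 105, 143)
Output shape: (17, 155, 143)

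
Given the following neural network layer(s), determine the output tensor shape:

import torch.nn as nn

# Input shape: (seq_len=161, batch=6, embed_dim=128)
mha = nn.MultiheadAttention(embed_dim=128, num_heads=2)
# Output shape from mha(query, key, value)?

Input shape: (161, 6, 128)
Output shape: (161, 6, 128)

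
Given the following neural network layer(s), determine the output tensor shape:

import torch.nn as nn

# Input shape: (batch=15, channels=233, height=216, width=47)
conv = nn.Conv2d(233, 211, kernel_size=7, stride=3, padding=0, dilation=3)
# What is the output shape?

Input shape: (15, 233, 216, 47)
Output shape: (15, 211, 66, 10)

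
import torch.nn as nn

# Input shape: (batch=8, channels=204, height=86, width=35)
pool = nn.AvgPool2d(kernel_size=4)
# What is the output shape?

Input shape: (8, 204, 86, 35)
Output shape: (8, 204, 21, 8)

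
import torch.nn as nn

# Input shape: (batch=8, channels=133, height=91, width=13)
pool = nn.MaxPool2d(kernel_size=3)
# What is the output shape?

Input shape: (8, 133, 91, 13)
Output shape: (8, 133, 30, 4)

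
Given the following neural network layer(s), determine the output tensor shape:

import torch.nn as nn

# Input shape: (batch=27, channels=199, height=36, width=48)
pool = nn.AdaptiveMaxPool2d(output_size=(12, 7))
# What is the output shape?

Input shape: (27, 199, 36, 48)
Output shape: (27, 199, 12, 7)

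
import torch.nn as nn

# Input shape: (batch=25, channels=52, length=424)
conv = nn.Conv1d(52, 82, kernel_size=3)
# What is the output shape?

Input shape: (25, 52, 424)
Output shape: (25, 82, 422)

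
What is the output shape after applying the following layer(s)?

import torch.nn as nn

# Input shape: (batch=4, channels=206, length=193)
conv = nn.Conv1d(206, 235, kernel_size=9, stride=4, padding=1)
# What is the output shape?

Input shape: (4, 206, 193)
Output shape: (4, 235, 47)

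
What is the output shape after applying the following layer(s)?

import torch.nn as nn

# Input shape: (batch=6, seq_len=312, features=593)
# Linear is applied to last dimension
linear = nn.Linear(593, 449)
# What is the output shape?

Input shape: (6, 312, 593)
Output shape: (6, 312, 449)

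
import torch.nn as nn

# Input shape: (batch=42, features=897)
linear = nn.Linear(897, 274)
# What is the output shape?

Input shape: (42, 897)
Output shape: (42, 274)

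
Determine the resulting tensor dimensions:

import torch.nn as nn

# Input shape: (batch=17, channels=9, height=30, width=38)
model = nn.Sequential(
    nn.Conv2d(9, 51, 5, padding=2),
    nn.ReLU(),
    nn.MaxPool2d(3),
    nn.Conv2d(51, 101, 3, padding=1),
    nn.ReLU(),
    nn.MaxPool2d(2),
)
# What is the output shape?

Input shape: (17, 9, 30, 38)
  -> after first Conv2d: (17, 51, 30, 38)
  -> after first MaxPool2d: (17, 51, 10, 12)
  -> after second Conv2d: (17, 101, 10, 12)
Output shape: (17, 101, 5, 6)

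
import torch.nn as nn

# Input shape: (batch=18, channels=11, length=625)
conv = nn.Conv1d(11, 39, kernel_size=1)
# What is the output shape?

Input shape: (18, 11, 625)
Output shape: (18, 39, 625)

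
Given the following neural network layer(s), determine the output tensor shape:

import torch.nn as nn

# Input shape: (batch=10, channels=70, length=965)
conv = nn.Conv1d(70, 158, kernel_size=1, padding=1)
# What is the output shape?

Input shape: (10, 70, 965)
Output shape: (10, 158, 967)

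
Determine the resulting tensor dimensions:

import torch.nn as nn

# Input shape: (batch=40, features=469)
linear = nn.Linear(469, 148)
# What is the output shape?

Input shape: (40, 469)
Output shape: (40, 148)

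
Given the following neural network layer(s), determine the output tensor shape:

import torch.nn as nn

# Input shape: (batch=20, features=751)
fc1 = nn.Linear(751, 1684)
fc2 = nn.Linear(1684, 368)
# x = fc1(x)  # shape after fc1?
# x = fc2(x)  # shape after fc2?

Input shape: (20, 751)
  -> after fc1: (20, 1684)
Output shape: (20, 368)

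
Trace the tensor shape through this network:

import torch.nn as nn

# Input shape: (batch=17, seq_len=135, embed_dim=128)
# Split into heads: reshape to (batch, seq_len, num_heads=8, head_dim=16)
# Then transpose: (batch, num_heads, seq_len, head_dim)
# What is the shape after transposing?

Input shape: (17, 135, 128)
  -> after reshape: (17, 135, 8, 16)
Output shape: (17, 8, 135, 16)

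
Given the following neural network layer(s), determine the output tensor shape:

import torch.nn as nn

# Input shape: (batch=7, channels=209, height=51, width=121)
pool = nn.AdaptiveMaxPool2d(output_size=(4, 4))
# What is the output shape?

Input shape: (7, 209, 51, 121)
Output shape: (7, 209, 4, 4)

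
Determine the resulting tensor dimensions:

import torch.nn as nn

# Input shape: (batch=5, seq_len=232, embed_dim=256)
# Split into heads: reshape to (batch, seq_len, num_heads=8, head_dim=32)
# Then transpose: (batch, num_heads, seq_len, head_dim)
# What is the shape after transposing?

Input shape: (5, 232, 256)
  -> after reshape: (5, 232, 8, 32)
Output shape: (5, 8, 232, 32)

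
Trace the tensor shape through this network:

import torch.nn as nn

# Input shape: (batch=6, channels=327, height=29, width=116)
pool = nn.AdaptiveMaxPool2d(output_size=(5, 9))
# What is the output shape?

Input shape: (6, 327, 29, 116)
Output shape: (6, 327, 5, 9)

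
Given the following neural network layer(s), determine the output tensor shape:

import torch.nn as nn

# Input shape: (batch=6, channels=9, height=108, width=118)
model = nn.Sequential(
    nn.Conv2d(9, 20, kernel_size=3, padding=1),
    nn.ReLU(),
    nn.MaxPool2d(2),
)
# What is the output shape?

Input shape: (6, 9, 108, 118)
  -> after Conv2d: (6, 20, 108, 118)
  -> after ReLU: (6, 20, 108, 118)
Output shape: (6, 20, 54, 59)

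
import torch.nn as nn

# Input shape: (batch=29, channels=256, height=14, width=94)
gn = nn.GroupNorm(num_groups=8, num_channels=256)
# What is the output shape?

Input shape: (29, 256, 14, 94)
Output shape: (29, 256, 14, 94)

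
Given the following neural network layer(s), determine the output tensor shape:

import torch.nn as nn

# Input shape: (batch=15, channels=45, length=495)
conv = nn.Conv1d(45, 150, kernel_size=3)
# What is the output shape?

Input shape: (15, 45, 495)
Output shape: (15, 150, 493)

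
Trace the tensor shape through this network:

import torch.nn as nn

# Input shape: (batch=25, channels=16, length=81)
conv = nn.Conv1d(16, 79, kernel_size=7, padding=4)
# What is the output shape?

Input shape: (25, 16, 81)
Output shape: (25, 79, 83)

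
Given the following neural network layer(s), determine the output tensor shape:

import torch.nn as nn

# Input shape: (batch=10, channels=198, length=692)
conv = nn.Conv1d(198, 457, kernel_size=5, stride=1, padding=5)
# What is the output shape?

Input shape: (10, 198, 692)
Output shape: (10, 457, 698)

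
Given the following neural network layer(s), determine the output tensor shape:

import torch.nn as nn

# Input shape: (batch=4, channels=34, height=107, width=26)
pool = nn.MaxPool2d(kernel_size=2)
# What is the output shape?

Input shape: (4, 34, 107, 26)
Output shape: (4, 34, 53, 13)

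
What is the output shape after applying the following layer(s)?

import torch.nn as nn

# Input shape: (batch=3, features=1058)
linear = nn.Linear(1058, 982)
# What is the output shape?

Input shape: (3, 1058)
Output shape: (3, 982)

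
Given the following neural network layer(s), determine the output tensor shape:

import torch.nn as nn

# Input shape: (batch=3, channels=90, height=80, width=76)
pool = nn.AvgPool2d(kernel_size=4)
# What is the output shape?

Input shape: (3, 90, 80, 76)
Output shape: (3, 90, 20, 19)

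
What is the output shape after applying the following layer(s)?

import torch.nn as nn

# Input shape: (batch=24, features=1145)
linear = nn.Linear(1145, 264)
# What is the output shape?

Input shape: (24, 1145)
Output shape: (24, 264)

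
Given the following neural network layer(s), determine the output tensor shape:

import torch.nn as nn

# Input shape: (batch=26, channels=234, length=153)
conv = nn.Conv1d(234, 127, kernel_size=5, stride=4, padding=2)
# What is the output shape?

Input shape: (26, 234, 153)
Output shape: (26, 127, 39)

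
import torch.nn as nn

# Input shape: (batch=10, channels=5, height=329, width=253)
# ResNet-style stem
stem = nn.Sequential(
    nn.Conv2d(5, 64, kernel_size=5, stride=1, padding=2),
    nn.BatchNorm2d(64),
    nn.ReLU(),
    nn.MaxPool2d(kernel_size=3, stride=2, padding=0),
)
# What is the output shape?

Input shape: (10, 5, 329, 253)
  -> after Conv2d 5x5 stride=1: (10, 64, 329, 253)
Output shape: (10, 64, 164, 126)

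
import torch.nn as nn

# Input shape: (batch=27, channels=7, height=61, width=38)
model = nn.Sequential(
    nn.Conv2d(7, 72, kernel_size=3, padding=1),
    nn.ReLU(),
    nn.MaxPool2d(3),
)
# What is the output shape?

Input shape: (27, 7, 61, 38)
  -> after Conv2d: (27, 72, 61, 38)
  -> after ReLU: (27, 72, 61, 38)
Output shape: (27, 72, 20, 12)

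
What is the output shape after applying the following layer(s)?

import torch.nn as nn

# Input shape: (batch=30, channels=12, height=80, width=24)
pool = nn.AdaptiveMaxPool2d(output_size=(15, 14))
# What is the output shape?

Input shape: (30, 12, 80, 24)
Output shape: (30, 12, 15, 14)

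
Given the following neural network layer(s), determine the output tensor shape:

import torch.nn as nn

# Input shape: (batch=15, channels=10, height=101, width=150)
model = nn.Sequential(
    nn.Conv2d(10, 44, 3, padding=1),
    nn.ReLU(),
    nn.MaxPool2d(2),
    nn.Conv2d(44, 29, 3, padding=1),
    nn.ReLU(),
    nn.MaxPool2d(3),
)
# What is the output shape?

Input shape: (15, 10, 101, 150)
  -> after first Conv2d: (15, 44, 101, 150)
  -> after first MaxPool2d: (15, 44, 50, 75)
  -> after second Conv2d: (15, 29, 50, 75)
Output shape: (15, 29, 16, 25)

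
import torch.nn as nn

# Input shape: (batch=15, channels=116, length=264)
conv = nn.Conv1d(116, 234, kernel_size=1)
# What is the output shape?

Input shape: (15, 116, 264)
Output shape: (15, 234, 264)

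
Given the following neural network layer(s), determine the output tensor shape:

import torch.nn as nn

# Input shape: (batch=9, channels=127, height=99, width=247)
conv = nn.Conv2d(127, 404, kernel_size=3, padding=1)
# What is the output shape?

Input shape: (9, 127, 99, 247)
Output shape: (9, 404, 99, 247)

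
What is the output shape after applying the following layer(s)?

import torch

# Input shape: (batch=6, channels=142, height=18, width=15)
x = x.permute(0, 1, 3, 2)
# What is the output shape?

Input shape: (6, 142, 18, 15)
Output shape: (6, 142, 15, 18)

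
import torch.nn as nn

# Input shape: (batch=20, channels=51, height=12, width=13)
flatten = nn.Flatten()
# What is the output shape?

Input shape: (20, 51, 12, 13)
Output shape: (20, 7956)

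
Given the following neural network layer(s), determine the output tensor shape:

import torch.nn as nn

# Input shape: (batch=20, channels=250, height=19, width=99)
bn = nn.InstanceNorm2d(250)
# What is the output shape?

Input shape: (20, 250, 19, 99)
Output shape: (20, 250, 19, 99)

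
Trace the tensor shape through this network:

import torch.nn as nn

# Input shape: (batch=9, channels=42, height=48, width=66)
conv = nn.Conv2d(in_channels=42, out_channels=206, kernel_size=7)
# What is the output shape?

Input shape: (9, 42, 48, 66)
Output shape: (9, 206, 42, 60)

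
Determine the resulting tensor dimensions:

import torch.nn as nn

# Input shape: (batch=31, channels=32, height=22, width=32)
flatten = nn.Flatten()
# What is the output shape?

Input shape: (31, 32, 22, 32)
Output shape: (31, 22528)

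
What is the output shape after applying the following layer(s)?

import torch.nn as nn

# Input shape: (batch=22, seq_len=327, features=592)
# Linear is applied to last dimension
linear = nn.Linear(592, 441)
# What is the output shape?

Input shape: (22, 327, 592)
Output shape: (22, 327, 441)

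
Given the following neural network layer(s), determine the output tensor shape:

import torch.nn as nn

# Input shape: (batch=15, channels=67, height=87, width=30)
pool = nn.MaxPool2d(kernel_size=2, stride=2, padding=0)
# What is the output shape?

Input shape: (15, 67, 87, 30)
Output shape: (15, 67, 43, 15)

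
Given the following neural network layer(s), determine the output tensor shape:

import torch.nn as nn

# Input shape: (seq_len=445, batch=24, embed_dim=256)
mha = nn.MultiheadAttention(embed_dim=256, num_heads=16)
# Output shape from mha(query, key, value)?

Input shape: (445, 24, 256)
Output shape: (445, 24, 256)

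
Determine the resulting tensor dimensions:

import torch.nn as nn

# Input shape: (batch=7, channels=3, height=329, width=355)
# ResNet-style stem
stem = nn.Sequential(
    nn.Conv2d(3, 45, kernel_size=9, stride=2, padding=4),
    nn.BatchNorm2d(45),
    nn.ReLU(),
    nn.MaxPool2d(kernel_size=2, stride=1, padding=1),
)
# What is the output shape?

Input shape: (7, 3, 329, 355)
  -> after Conv2d 9x9 stride=2: (7, 45, 165, 178)
Output shape: (7, 45, 166, 179)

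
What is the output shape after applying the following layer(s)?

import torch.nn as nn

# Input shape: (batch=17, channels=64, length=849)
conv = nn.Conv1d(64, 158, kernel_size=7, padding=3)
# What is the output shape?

Input shape: (17, 64, 849)
Output shape: (17, 158, 849)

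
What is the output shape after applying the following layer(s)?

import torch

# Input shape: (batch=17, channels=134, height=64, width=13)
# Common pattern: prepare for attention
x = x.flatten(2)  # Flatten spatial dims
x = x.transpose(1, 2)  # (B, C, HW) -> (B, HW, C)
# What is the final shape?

Input shape: (17, 134, 64, 13)
  -> after flatten(2): (17, 134, 832)
Output shape: (17, 832, 134)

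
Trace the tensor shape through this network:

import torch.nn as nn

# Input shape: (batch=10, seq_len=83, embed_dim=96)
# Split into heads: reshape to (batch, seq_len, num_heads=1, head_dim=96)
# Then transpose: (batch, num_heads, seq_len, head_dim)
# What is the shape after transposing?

Input shape: (10, 83, 96)
  -> after reshape: (10, 83, 1, 96)
Output shape: (10, 1, 83, 96)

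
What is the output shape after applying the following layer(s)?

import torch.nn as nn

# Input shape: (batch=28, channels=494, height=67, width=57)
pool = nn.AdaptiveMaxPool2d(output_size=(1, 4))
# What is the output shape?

Input shape: (28, 494, 67, 57)
Output shape: (28, 494, 1, 4)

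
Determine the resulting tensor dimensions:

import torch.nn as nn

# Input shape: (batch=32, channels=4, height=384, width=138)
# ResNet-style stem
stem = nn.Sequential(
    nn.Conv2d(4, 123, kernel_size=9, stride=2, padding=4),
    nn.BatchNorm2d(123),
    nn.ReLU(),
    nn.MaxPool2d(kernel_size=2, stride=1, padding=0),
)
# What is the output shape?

Input shape: (32, 4, 384, 138)
  -> after Conv2d 9x9 stride=2: (32, 123, 192, 69)
Output shape: (32, 123, 191, 68)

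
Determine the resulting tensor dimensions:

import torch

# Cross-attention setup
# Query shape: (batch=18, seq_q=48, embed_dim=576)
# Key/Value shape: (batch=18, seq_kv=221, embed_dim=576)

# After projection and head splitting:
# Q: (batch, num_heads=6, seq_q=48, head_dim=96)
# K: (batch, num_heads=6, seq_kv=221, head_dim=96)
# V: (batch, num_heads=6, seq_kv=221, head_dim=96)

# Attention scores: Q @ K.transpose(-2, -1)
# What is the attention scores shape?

Input shape: (18, 48, 576)
Output shape: (18, 6, 48, 221)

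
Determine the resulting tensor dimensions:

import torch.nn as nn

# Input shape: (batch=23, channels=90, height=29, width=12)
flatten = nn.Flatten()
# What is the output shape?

Input shape: (23, 90, 29, 12)
Output shape: (23, 31320)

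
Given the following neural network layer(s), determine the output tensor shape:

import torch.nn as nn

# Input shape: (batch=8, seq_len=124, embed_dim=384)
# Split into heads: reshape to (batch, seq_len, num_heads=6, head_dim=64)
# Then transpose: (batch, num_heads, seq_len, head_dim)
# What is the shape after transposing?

Input shape: (8, 124, 384)
  -> after reshape: (8, 124, 6, 64)
Output shape: (8, 6, 124, 64)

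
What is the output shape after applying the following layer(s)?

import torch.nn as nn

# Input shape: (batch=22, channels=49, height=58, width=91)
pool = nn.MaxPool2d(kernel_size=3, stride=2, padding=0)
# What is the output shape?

Input shape: (22, 49, 58, 91)
Output shape: (22, 49, 28, 45)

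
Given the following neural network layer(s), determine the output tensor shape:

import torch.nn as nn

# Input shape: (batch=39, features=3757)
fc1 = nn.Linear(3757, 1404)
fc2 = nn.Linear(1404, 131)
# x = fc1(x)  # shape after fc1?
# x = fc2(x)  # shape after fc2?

Input shape: (39, 3757)
  -> after fc1: (39, 1404)
Output shape: (39, 131)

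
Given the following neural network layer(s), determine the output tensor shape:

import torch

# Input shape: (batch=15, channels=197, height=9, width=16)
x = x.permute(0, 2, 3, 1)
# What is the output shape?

Input shape: (15, 197, 9, 16)
Output shape: (15, 9, 16, 197)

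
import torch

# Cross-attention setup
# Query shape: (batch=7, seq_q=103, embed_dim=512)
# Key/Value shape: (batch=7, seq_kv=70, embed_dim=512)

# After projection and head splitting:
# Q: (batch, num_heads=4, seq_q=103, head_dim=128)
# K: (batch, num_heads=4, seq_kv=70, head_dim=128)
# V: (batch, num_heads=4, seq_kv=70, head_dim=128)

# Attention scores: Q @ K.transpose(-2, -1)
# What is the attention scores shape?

Input shape: (7, 103, 512)
Output shape: (7, 4, 103, 70)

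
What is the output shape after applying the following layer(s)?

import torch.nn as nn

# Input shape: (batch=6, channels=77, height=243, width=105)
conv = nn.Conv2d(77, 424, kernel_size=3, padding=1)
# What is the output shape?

Input shape: (6, 77, 243, 105)
Output shape: (6, 424, 243, 105)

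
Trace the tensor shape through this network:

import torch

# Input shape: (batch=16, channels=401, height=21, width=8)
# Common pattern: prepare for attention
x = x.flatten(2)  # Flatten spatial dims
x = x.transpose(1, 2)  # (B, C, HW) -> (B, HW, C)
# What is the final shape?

Input shape: (16, 401, 21, 8)
  -> after flatten(2): (16, 401, 168)
Output shape: (16, 168, 401)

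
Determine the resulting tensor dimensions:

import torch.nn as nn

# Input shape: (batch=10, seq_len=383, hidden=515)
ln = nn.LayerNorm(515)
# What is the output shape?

Input shape: (10, 383, 515)
Output shape: (10, 383, 515)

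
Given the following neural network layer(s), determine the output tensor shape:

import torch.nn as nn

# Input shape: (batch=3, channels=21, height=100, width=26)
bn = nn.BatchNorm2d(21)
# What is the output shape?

Input shape: (3, 21, 100, 26)
Output shape: (3, 21, 100, 26)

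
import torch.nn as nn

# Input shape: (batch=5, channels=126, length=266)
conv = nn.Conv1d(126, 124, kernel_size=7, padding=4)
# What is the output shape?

Input shape: (5, 126, 266)
Output shape: (5, 124, 268)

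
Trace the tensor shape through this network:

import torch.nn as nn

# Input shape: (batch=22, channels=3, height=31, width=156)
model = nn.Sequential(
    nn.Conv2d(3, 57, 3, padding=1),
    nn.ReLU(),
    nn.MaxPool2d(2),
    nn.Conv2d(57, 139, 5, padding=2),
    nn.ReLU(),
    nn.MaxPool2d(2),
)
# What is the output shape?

Input shape: (22, 3, 31, 156)
  -> after first Conv2d: (22, 57, 31, 156)
  -> after first MaxPool2d: (22, 57, 15, 78)
  -> after second Conv2d: (22, 139, 15, 78)
Output shape: (22, 139, 7, 39)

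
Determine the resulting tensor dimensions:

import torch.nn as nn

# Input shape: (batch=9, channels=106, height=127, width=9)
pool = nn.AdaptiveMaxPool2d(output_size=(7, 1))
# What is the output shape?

Input shape: (9, 106, 127, 9)
Output shape: (9, 106, 7, 1)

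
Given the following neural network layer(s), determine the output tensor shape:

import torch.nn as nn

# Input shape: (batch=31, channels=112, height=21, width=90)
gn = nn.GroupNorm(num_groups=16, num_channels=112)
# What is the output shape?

Input shape: (31, 112, 21, 90)
Output shape: (31, 112, 21, 90)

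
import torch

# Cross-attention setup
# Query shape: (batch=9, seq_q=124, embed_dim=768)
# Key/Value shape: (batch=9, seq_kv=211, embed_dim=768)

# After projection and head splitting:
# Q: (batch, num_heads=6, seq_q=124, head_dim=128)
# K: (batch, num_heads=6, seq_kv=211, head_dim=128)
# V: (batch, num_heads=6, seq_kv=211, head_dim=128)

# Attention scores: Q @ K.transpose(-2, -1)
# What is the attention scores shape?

Input shape: (9, 124, 768)
Output shape: (9, 6, 124, 211)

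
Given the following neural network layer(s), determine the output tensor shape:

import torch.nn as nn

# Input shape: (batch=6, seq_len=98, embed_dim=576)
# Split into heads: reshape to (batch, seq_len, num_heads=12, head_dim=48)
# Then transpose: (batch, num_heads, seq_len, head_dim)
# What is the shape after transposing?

Input shape: (6, 98, 576)
  -> after reshape: (6, 98, 12, 48)
Output shape: (6, 12, 98, 48)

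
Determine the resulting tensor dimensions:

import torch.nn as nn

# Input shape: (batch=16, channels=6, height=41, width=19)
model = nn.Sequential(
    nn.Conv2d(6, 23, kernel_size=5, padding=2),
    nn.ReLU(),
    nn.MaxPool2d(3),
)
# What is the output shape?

Input shape: (16, 6, 41, 19)
  -> after Conv2d: (16, 23, 41, 19)
  -> after ReLU: (16, 23, 41, 19)
Output shape: (16, 23, 13, 6)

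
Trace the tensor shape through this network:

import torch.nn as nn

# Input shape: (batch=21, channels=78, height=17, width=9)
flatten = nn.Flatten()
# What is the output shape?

Input shape: (21, 78, 17, 9)
Output shape: (21, 11934)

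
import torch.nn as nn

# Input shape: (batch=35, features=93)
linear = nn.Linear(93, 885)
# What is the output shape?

Input shape: (35, 93)
Output shape: (35, 885)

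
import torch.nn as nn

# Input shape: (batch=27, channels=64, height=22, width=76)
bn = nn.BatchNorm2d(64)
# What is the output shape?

Input shape: (27, 64, 22, 76)
Output shape: (27, 64, 22, 76)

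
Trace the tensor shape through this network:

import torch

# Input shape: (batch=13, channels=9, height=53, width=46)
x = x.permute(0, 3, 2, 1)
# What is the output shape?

Input shape: (13, 9, 53, 46)
Output shape: (13, 46, 53, 9)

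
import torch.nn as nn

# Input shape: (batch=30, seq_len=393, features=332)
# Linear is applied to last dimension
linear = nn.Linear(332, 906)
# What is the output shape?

Input shape: (30, 393, 332)
Output shape: (30, 393, 906)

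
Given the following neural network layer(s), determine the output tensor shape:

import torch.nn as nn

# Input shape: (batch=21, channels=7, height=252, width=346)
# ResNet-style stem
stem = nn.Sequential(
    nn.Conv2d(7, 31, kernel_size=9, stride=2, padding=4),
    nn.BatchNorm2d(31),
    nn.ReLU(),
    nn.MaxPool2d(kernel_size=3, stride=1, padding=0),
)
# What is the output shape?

Input shape: (21, 7, 252, 346)
  -> after Conv2d 9x9 stride=2: (21, 31, 126, 173)
Output shape: (21, 31, 124, 171)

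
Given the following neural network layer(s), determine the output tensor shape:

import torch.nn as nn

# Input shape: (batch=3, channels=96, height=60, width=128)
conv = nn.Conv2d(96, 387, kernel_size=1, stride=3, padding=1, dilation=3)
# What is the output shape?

Input shape: (3, 96, 60, 128)
Output shape: (3, 387, 21, 44)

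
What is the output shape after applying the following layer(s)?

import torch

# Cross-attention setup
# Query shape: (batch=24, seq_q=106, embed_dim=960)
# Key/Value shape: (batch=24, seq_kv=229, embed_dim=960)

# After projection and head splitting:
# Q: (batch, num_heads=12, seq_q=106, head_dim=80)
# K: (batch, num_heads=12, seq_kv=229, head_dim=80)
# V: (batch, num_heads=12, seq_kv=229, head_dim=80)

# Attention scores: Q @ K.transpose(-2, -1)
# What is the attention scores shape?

Input shape: (24, 106, 960)
Output shape: (24, 12, 106, 229)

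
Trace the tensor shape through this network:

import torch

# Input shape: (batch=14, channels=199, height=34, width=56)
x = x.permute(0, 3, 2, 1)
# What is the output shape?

Input shape: (14, 199, 34, 56)
Output shape: (14, 56, 34, 199)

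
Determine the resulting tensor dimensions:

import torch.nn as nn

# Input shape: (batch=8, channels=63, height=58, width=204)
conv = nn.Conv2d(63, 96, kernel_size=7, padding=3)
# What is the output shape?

Input shape: (8, 63, 58, 204)
Output shape: (8, 96, 58, 204)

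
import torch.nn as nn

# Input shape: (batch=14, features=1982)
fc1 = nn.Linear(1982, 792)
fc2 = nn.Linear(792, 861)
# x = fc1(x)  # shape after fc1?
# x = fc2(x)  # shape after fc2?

Input shape: (14, 1982)
  -> after fc1: (14, 792)
Output shape: (14, 861)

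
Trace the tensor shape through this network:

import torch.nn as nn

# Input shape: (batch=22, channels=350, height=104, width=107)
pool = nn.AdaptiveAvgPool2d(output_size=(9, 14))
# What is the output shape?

Input shape: (22, 350, 104, 107)
Output shape: (22, 350, 9, 14)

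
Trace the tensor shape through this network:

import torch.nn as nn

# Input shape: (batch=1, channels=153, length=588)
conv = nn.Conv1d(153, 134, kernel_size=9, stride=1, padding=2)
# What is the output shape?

Input shape: (1, 153, 588)
Output shape: (1, 134, 584)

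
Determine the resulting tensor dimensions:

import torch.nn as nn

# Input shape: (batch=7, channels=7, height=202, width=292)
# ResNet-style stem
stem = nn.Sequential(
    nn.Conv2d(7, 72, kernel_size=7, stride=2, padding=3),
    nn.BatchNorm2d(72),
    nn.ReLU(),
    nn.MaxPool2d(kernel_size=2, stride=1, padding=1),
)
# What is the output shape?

Input shape: (7, 7, 202, 292)
  -> after Conv2d 7x7 stride=2: (7, 72, 101, 146)
Output shape: (7, 72, 102, 147)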